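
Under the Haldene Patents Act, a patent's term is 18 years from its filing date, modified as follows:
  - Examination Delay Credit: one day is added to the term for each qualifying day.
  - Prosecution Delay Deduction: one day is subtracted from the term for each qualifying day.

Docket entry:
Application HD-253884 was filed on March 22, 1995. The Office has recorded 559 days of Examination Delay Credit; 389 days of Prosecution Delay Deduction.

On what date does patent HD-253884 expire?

Base term: filing date + 18 years → 22 March 2013.
Examination Delay Credit: +559 days → 2 October 2014.
Prosecution Delay Deduction: −389 days → 8 September 2013.

September 8, 2013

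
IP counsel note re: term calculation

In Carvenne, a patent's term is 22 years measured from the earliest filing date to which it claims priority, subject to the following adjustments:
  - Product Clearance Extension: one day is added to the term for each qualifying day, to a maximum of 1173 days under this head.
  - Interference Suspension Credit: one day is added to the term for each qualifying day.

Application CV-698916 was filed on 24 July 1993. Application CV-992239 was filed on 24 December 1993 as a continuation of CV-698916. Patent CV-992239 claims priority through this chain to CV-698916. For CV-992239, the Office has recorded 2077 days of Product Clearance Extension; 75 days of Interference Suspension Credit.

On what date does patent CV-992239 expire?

Earliest priority filing: 24 July 1993.
Base term: 24 July 1993 + 22 years → 24 July 2015.
Product Clearance Extension: 2077 days claimed exceeds the 1173-day cap, so +1173 days → 9 October 2018.
Interference Suspension Credit: +75 days → 23 December 2018.

2018-12-23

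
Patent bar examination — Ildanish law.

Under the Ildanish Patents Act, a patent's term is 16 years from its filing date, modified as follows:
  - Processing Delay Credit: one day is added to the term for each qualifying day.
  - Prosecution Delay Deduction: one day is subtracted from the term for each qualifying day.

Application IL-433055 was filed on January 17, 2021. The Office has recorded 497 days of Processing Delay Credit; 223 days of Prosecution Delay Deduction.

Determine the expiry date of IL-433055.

Base term: filing date + 16 years → 17 January 2037.
Processing Delay Credit: +497 days → 29 May 2038.
Prosecution Delay Deduction: −223 days → 18 October 2037.

October 18, 2037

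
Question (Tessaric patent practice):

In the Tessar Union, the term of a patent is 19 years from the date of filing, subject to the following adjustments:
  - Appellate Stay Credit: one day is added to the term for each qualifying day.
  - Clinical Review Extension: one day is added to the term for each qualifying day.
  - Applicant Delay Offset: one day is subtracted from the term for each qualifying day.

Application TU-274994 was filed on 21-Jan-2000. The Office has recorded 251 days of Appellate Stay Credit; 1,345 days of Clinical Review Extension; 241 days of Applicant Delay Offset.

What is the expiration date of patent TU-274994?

Base term: filing date + 19 years → 21 January 2019.
Appellate Stay Credit: +251 days → 29 September 2019.
Clinical Review Extension: +1345 days → 5 June 2023.
Applicant Delay Offset: −241 days → 7 October 2022.

2022-10-07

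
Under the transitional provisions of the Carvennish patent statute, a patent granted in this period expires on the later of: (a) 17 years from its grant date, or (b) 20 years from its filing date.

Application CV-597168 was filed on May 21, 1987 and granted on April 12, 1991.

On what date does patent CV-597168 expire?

2008-04-12

(a) grant + 17 years → 12 April 2008.
(b) filing + 20 years → 21 May 2007.
Later of the two: 12 April 2008.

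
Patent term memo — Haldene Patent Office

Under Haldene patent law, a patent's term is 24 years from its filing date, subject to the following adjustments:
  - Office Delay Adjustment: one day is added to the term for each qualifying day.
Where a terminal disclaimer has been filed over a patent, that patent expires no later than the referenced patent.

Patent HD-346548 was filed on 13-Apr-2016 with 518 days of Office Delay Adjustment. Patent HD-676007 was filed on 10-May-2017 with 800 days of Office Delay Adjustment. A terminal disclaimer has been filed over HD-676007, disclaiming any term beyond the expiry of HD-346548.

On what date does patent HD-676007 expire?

Natural term of HD-676007:
  Base: filing + 24 years → 10 May 2041.
  Office Delay Adjustment: +800 days → 19 July 2043.
Expiry of referenced patent HD-346548:
  Base: filing + 24 years → 13 April 2040.
  Office Delay Adjustment: +518 days → 13 September 2041.
Terminal disclaimer: HD-676007 expires on the earlier of 19 July 2043 and 13 September 2041.

September 13, 2041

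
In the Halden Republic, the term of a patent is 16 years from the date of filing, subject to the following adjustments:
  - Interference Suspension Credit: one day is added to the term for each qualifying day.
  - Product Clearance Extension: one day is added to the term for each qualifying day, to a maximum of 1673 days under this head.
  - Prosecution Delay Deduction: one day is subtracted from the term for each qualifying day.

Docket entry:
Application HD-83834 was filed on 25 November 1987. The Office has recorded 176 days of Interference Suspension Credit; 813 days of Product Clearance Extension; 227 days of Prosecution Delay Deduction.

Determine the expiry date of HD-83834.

December 26, 2005

Base term: filing date + 16 years → 25 November 2003.
Interference Suspension Credit: +176 days → 19 May 2004.
Product Clearance Extension: 813 days (within the 1673-day cap) → +813 days → 10 August 2006.
Prosecution Delay Deduction: −227 days → 26 December 2005.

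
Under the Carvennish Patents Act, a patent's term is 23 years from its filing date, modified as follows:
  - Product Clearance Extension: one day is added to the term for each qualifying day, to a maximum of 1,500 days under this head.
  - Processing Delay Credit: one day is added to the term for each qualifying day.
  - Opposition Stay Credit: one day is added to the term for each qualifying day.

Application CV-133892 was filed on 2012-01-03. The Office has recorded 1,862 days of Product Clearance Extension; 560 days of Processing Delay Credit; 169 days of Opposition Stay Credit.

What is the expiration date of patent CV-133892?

Base term: filing date + 23 years → 3 January 2035.
Product Clearance Extension: 1862 days claimed exceeds the 1500-day cap, so +1500 days → 11 February 2039.
Processing Delay Credit: +560 days → 24 August 2040.
Opposition Stay Credit: +169 days → 9 February 2041.

February 9, 2041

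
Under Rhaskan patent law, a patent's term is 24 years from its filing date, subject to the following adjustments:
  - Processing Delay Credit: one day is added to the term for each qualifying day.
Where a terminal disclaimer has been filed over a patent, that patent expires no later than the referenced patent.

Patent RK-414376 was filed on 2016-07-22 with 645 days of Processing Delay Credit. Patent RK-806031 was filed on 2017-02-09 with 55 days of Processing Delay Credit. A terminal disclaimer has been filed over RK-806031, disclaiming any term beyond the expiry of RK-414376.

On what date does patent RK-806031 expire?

April 5, 2041

Natural term of RK-806031:
  Base: filing + 24 years → 9 February 2041.
  Processing Delay Credit: +55 days → 5 April 2041.
Expiry of referenced patent RK-414376:
  Base: filing + 24 years → 22 July 2040.
  Processing Delay Credit: +645 days → 28 April 2042.
Terminal disclaimer: RK-806031 expires on the earlier of 5 April 2041 and 28 April 2042.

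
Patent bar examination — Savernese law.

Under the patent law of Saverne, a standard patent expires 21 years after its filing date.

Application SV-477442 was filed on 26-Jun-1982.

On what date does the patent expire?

2003-06-26

Filing date + 21 years → 26 June 2003.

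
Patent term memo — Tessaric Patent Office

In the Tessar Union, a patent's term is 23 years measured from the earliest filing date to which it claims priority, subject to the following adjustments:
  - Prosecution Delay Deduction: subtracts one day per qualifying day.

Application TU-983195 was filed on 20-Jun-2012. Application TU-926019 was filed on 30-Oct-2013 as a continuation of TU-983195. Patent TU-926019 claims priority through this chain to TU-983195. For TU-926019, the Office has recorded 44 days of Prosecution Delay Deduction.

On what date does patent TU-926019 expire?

Earliest priority filing: 20 June 2012.
Base term: 20 June 2012 + 23 years → 20 June 2035.
Prosecution Delay Deduction: −44 days → 7 May 2035.

May 7, 2035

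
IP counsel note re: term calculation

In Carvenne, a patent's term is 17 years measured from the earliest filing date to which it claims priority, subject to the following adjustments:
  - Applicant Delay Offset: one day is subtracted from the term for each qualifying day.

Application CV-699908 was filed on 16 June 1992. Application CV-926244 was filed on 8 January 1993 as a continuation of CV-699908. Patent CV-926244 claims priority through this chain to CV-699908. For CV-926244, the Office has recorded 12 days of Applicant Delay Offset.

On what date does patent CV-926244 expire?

Earliest priority filing: 16 June 1992.
Base term: 16 June 1992 + 17 years → 16 June 2009.
Applicant Delay Offset: −12 days → 4 June 2009.

June 4, 2009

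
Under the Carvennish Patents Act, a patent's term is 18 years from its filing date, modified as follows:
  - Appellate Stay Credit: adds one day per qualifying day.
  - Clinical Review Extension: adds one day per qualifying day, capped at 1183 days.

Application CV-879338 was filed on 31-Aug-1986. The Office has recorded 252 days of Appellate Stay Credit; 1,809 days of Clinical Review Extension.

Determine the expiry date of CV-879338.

August 5, 2008

Base term: filing date + 18 years → 31 August 2004.
Appellate Stay Credit: +252 days → 10 May 2005.
Clinical Review Extension: 1809 days claimed exceeds the 1183-day cap, so +1183 days → 5 August 2008.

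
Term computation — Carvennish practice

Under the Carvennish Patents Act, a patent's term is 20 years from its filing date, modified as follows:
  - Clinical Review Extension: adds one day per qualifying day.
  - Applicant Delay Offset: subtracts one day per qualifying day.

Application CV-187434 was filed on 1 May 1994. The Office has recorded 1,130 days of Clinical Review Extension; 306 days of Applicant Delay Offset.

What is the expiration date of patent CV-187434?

2016-08-02

Base term: filing date + 20 years → 1 May 2014.
Clinical Review Extension: +1130 days → 4 June 2017.
Applicant Delay Offset: −306 days → 2 August 2016.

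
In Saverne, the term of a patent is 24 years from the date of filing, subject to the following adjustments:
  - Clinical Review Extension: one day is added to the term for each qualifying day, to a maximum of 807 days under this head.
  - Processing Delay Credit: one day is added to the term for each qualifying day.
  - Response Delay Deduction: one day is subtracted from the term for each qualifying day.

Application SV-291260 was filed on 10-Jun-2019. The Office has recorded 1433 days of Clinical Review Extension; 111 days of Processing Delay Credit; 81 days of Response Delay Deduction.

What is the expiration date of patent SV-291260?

Base term: filing date + 24 years → 10 June 2043.
Clinical Review Extension: 1433 days claimed exceeds the 807-day cap, so +807 days → 25 August 2045.
Processing Delay Credit: +111 days → 14 December 2045.
Response Delay Deduction: −81 days → 24 September 2045.

September 24, 2045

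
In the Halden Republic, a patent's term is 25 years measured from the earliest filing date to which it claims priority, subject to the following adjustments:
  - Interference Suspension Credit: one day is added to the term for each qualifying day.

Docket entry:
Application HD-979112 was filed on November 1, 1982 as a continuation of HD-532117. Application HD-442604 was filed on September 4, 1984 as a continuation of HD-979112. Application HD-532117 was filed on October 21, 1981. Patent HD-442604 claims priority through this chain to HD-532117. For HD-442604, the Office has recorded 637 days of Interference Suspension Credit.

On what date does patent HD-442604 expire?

Earliest priority filing: 21 October 1981.
Base term: 21 October 1981 + 25 years → 21 October 2006.
Interference Suspension Credit: +637 days → 19 July 2008.

July 19, 2008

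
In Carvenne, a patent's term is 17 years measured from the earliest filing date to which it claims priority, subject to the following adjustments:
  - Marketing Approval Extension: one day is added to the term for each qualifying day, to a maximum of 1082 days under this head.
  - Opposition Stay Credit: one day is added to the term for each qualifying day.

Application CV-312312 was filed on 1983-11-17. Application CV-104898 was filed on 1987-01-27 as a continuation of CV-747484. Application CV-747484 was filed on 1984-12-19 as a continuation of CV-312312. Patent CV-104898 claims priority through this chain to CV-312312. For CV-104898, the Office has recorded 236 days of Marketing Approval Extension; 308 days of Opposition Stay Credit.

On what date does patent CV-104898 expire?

Earliest priority filing: 17 November 1983.
Base term: 17 November 1983 + 17 years → 17 November 2000.
Marketing Approval Extension: 236 days (within the 1082-day cap) → +236 days → 11 July 2001.
Opposition Stay Credit: +308 days → 15 May 2002.

2002-05-15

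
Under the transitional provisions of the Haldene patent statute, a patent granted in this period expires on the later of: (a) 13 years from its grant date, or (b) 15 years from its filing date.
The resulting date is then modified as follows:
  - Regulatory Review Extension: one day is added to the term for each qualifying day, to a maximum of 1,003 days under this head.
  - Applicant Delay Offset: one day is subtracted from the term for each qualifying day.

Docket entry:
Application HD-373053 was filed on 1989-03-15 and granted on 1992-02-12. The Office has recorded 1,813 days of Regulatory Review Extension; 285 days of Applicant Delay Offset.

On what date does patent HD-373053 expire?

(a) grant + 13 years → 12 February 2005.
(b) filing + 15 years → 15 March 2004.
Later of the two: 12 February 2005.
Regulatory Review Extension: 1813 days claimed exceeds the 1003-day cap, so +1003 days → 12 November 2007.
Applicant Delay Offset: −285 days → 31 January 2007.

2007-01-31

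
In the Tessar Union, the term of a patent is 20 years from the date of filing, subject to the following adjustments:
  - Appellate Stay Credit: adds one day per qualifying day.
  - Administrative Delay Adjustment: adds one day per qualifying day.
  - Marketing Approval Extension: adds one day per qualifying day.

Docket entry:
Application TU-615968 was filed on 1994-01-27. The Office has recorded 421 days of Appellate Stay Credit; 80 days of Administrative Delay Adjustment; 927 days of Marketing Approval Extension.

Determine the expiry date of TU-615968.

2017-12-25

Base term: filing date + 20 years → 27 January 2014.
Appellate Stay Credit: +421 days → 24 March 2015.
Administrative Delay Adjustment: +80 days → 12 June 2015.
Marketing Approval Extension: +927 days → 25 December 2017.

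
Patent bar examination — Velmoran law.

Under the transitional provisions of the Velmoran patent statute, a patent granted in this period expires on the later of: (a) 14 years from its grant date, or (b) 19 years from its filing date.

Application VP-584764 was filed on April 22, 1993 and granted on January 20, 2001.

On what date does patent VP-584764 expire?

January 20, 2015

(a) grant + 14 years → 20 January 2015.
(b) filing + 19 years → 22 April 2012.
Later of the two: 20 January 2015.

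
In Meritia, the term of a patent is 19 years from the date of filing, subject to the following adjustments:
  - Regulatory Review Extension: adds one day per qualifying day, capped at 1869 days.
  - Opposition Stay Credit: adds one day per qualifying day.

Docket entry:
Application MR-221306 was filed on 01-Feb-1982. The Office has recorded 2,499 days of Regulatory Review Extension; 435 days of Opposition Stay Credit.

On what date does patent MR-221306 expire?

Base term: filing date + 19 years → 1 February 2001.
Regulatory Review Extension: 2499 days claimed exceeds the 1869-day cap, so +1869 days → 16 March 2006.
Opposition Stay Credit: +435 days → 25 May 2007.

May 25, 2007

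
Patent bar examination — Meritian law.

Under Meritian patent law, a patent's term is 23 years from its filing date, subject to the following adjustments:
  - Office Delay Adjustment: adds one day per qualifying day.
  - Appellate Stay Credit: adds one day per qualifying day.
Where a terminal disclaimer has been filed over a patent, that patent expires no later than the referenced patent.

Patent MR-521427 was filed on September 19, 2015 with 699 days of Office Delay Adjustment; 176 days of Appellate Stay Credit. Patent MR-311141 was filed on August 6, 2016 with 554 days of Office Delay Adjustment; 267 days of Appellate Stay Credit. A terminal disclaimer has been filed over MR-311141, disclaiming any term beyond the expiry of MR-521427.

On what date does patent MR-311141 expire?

Natural term of MR-311141:
  Base: filing + 23 years → 6 August 2039.
  Office Delay Adjustment: +554 days → 10 February 2041.
  Appellate Stay Credit: +267 days → 4 November 2041.
Expiry of referenced patent MR-521427:
  Base: filing + 23 years → 19 September 2038.
  Office Delay Adjustment: +699 days → 18 August 2040.
  Appellate Stay Credit: +176 days → 10 February 2041.
Terminal disclaimer: MR-311141 expires on the earlier of 4 November 2041 and 10 February 2041.

February 10, 2041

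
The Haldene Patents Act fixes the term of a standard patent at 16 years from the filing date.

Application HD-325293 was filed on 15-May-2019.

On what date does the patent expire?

May 15, 2035

Filing date + 16 years → 15 May 2035.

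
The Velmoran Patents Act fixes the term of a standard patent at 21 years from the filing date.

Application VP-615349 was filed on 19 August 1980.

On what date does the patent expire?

Filing date + 21 years → 19 August 2001.

2001-08-19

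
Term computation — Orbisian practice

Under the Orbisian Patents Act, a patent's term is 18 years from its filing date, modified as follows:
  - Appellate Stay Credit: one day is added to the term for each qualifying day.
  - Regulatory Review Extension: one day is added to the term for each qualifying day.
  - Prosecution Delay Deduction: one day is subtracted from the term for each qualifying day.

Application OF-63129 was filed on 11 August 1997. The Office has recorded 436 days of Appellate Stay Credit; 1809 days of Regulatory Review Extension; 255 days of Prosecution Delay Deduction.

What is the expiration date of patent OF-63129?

Base term: filing date + 18 years → 11 August 2015.
Appellate Stay Credit: +436 days → 20 October 2016.
Regulatory Review Extension: +1809 days → 3 October 2021.
Prosecution Delay Deduction: −255 days → 21 January 2021.

2021-01-21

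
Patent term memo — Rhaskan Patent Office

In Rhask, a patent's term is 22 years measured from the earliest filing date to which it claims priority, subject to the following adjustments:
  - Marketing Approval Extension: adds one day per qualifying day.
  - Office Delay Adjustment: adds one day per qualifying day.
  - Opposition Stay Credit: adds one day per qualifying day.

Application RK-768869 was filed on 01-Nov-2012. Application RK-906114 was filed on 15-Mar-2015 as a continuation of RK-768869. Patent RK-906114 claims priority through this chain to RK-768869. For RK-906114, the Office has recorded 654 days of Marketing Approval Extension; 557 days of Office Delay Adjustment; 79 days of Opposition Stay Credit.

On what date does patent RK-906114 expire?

Earliest priority filing: 1 November 2012.
Base term: 1 November 2012 + 22 years → 1 November 2034.
Marketing Approval Extension: +654 days → 16 August 2036.
Office Delay Adjustment: +557 days → 24 February 2038.
Opposition Stay Credit: +79 days → 14 May 2038.

2038-05-14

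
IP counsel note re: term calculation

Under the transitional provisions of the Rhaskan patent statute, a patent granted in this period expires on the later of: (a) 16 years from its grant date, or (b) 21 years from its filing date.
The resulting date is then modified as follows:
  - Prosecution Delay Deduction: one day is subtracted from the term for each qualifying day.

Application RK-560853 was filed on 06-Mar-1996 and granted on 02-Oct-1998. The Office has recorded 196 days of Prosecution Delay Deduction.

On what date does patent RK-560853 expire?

August 22, 2016

(a) grant + 16 years → 2 October 2014.
(b) filing + 21 years → 6 March 2017.
Later of the two: 6 March 2017.
Prosecution Delay Deduction: −196 days → 22 August 2016.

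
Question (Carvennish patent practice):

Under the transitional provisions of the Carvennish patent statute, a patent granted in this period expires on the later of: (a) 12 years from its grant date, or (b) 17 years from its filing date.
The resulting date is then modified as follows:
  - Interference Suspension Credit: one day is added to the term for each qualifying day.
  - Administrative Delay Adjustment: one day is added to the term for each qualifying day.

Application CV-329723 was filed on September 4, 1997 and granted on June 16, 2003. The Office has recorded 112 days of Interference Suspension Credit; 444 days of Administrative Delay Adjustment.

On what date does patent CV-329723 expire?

(a) grant + 12 years → 16 June 2015.
(b) filing + 17 years → 4 September 2014.
Later of the two: 16 June 2015.
Interference Suspension Credit: +112 days → 6 October 2015.
Administrative Delay Adjustment: +444 days → 23 December 2016.

2016-12-23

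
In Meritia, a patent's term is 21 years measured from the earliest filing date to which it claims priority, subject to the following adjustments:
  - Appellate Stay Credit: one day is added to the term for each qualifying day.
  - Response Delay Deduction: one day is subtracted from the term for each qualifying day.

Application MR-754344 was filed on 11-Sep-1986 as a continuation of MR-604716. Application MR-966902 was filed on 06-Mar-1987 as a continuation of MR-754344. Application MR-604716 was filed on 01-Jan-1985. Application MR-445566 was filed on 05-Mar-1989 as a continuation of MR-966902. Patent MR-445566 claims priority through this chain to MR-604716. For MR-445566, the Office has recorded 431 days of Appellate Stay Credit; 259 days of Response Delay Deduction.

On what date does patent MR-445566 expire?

Earliest priority filing: 1 January 1985.
Base term: 1 January 1985 + 21 years → 1 January 2006.
Appellate Stay Credit: +431 days → 8 March 2007.
Response Delay Deduction: −259 days → 22 June 2006.

June 22, 2006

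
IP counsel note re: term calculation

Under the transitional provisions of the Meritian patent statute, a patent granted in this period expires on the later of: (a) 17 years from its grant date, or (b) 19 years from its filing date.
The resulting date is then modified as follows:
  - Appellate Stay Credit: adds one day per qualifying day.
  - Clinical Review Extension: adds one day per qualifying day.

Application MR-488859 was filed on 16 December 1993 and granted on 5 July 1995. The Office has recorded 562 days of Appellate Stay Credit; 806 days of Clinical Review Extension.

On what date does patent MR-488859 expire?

September 14, 2016

(a) grant + 17 years → 5 July 2012.
(b) filing + 19 years → 16 December 2012.
Later of the two: 16 December 2012.
Appellate Stay Credit: +562 days → 1 July 2014.
Clinical Review Extension: +806 days → 14 September 2016.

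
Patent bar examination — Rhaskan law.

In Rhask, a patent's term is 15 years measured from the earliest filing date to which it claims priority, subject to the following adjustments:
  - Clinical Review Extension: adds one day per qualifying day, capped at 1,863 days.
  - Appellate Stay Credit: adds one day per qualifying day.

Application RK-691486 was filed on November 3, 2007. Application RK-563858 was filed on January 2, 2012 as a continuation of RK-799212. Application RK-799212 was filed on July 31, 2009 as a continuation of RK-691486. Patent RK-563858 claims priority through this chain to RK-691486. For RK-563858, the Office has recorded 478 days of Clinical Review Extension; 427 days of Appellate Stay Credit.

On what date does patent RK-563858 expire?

Earliest priority filing: 3 November 2007.
Base term: 3 November 2007 + 15 years → 3 November 2022.
Clinical Review Extension: 478 days (within the 1863-day cap) → +478 days → 24 February 2024.
Appellate Stay Credit: +427 days → 26 April 2025.

2025-04-26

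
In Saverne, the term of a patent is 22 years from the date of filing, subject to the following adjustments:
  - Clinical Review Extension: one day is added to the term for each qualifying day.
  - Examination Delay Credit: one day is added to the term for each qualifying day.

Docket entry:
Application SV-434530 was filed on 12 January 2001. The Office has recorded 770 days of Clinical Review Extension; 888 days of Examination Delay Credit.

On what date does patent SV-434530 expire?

July 28, 2027

Base term: filing date + 22 years → 12 January 2023.
Clinical Review Extension: +770 days → 20 February 2025.
Examination Delay Credit: +888 days → 28 July 2027.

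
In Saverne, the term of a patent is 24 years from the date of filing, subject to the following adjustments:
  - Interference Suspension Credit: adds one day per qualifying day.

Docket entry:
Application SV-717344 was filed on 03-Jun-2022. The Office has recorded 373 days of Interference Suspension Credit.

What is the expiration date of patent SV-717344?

June 11, 2047

Base term: filing date + 24 years → 3 June 2046.
Interference Suspension Credit: +373 days → 11 June 2047.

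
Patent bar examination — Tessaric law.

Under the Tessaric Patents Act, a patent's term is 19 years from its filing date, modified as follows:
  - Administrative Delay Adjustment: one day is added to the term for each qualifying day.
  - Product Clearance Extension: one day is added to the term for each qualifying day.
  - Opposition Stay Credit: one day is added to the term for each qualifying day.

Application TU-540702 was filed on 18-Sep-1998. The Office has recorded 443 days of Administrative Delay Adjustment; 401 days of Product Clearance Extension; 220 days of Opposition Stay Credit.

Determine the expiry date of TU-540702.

2020-08-17

Base term: filing date + 19 years → 18 September 2017.
Administrative Delay Adjustment: +443 days → 5 December 2018.
Product Clearance Extension: +401 days → 10 January 2020.
Opposition Stay Credit: +220 days → 17 August 2020.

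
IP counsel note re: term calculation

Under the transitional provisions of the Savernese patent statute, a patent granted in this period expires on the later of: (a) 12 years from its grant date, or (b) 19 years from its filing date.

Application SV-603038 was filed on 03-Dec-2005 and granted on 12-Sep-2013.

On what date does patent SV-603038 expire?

2025-09-12

(a) grant + 12 years → 12 September 2025.
(b) filing + 19 years → 3 December 2024.
Later of the two: 12 September 2025.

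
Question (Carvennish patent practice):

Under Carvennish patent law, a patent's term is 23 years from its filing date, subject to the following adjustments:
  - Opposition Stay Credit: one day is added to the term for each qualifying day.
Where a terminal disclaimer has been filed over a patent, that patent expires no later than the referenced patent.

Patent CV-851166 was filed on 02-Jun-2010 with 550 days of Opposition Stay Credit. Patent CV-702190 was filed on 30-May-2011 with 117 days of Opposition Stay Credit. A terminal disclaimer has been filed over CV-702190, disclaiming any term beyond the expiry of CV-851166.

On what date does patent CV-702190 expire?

Natural term of CV-702190:
  Base: filing + 23 years → 30 May 2034.
  Opposition Stay Credit: +117 days → 24 September 2034.
Expiry of referenced patent CV-851166:
  Base: filing + 23 years → 2 June 2033.
  Opposition Stay Credit: +550 days → 4 December 2034.
Terminal disclaimer: CV-702190 expires on the earlier of 24 September 2034 and 4 December 2034.

2034-09-24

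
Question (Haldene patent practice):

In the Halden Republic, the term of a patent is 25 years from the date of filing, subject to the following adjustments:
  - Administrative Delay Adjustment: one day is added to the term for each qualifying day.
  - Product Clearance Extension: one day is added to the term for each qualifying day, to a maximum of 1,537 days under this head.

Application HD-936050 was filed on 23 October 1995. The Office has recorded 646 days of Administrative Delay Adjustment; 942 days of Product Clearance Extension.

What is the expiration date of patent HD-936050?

Base term: filing date + 25 years → 23 October 2020.
Administrative Delay Adjustment: +646 days → 31 July 2022.
Product Clearance Extension: 942 days (within the 1537-day cap) → +942 days → 27 February 2025.

2025-02-27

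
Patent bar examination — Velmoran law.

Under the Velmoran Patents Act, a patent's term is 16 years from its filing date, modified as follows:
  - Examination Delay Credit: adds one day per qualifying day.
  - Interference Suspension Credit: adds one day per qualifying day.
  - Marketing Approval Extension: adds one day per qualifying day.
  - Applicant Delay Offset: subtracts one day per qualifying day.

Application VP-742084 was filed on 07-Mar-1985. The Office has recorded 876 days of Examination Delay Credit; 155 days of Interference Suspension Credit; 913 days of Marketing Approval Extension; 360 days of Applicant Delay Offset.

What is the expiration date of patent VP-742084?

2005-07-08

Base term: filing date + 16 years → 7 March 2001.
Examination Delay Credit: +876 days → 31 July 2003.
Interference Suspension Credit: +155 days → 2 January 2004.
Marketing Approval Extension: +913 days → 3 July 2006.
Applicant Delay Offset: −360 days → 8 July 2005.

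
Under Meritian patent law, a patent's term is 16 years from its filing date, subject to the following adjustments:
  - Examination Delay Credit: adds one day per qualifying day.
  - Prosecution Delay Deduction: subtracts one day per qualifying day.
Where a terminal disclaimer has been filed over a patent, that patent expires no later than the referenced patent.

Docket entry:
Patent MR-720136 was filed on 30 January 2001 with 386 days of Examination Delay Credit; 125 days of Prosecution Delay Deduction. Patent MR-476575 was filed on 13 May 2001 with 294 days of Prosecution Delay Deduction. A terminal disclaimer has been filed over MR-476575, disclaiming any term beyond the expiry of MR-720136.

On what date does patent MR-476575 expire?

Natural term of MR-476575:
  Base: filing + 16 years → 13 May 2017.
  Prosecution Delay Deduction: −294 days → 23 July 2016.
Expiry of referenced patent MR-720136:
  Base: filing + 16 years → 30 January 2017.
  Examination Delay Credit: +386 days → 20 February 2018.
  Prosecution Delay Deduction: −125 days → 18 October 2017.
Terminal disclaimer: MR-476575 expires on the earlier of 23 July 2016 and 18 October 2017.

July 23, 2016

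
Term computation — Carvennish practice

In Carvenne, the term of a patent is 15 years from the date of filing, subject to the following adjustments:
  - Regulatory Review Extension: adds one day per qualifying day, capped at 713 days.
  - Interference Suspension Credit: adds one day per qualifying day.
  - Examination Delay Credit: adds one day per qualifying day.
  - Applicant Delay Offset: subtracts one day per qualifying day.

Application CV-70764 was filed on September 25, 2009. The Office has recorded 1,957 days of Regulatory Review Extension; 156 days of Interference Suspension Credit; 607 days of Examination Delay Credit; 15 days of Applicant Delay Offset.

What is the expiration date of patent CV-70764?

Base term: filing date + 15 years → 25 September 2024.
Regulatory Review Extension: 1957 days claimed exceeds the 713-day cap, so +713 days → 8 September 2026.
Interference Suspension Credit: +156 days → 11 February 2027.
Examination Delay Credit: +607 days → 10 October 2028.
Applicant Delay Offset: −15 days → 25 September 2028.

September 25, 2028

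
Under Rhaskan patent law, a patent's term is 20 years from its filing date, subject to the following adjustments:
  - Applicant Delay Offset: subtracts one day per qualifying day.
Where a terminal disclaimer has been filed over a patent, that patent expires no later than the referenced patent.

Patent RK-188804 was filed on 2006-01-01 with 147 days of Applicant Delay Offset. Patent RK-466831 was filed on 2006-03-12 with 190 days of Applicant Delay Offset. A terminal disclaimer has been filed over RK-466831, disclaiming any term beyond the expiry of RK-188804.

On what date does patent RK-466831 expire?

2025-08-07

Natural term of RK-466831:
  Base: filing + 20 years → 12 March 2026.
  Applicant Delay Offset: −190 days → 3 September 2025.
Expiry of referenced patent RK-188804:
  Base: filing + 20 years → 1 January 2026.
  Applicant Delay Offset: −147 days → 7 August 2025.
Terminal disclaimer: RK-466831 expires on the earlier of 3 September 2025 and 7 August 2025.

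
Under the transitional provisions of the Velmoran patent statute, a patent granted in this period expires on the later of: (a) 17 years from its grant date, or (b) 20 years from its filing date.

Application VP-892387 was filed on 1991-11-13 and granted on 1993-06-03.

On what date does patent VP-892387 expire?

2011-11-13

(a) grant + 17 years → 3 June 2010.
(b) filing + 20 years → 13 November 2011.
Later of the two: 13 November 2011.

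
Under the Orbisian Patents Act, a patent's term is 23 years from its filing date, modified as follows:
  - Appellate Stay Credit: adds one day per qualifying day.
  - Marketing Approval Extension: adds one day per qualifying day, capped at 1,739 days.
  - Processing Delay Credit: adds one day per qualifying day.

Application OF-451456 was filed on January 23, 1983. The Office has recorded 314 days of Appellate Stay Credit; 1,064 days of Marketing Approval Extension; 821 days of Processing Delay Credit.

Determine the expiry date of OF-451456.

Base term: filing date + 23 years → 23 January 2006.
Appellate Stay Credit: +314 days → 3 December 2006.
Marketing Approval Extension: 1064 days (within the 1739-day cap) → +1064 days → 1 November 2009.
Processing Delay Credit: +821 days → 31 January 2012.

2012-01-31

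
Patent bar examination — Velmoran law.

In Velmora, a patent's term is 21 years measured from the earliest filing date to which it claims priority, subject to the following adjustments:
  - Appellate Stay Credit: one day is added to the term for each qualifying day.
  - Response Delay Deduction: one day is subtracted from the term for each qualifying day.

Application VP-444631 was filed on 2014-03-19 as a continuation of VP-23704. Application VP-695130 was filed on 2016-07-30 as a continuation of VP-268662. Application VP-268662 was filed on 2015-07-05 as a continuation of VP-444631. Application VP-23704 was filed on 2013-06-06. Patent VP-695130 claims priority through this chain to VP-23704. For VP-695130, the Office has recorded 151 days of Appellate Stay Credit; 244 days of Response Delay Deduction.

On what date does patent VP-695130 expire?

Earliest priority filing: 6 June 2013.
Base term: 6 June 2013 + 21 years → 6 June 2034.
Appellate Stay Credit: +151 days → 4 November 2034.
Response Delay Deduction: −244 days → 5 March 2034.

2034-03-05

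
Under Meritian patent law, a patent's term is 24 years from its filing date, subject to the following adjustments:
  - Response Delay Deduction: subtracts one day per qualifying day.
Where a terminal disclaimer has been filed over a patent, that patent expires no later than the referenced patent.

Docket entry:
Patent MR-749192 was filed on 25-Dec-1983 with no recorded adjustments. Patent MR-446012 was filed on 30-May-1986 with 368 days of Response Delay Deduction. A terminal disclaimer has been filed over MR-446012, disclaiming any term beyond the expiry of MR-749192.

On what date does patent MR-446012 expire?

December 25, 2007

Natural term of MR-446012:
  Base: filing + 24 years → 30 May 2010.
  Response Delay Deduction: −368 days → 27 May 2009.
Expiry of referenced patent MR-749192:
  Base: filing + 24 years → 25 December 2007.
Terminal disclaimer: MR-446012 expires on the earlier of 27 May 2009 and 25 December 2007.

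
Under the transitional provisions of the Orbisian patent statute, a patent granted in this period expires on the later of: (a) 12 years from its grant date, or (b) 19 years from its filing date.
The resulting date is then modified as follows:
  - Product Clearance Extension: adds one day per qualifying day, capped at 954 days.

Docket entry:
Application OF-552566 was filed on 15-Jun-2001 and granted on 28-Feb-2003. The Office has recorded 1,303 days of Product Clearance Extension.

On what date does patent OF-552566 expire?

(a) grant + 12 years → 28 February 2015.
(b) filing + 19 years → 15 June 2020.
Later of the two: 15 June 2020.
Product Clearance Extension: 1303 days claimed exceeds the 954-day cap, so +954 days → 25 January 2023.

2023-01-25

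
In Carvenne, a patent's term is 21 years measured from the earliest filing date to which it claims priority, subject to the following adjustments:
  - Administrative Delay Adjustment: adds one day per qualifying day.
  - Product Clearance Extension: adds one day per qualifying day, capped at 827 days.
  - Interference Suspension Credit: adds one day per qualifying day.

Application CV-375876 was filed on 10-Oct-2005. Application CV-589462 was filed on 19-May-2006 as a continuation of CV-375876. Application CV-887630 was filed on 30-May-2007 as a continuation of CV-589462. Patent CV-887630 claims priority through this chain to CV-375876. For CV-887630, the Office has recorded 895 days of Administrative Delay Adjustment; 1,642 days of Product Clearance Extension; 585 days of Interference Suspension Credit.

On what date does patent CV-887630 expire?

February 2, 2033

Earliest priority filing: 10 October 2005.
Base term: 10 October 2005 + 21 years → 10 October 2026.
Administrative Delay Adjustment: +895 days → 23 March 2029.
Product Clearance Extension: 1642 days claimed exceeds the 827-day cap, so +827 days → 28 June 2031.
Interference Suspension Credit: +585 days → 2 February 2033.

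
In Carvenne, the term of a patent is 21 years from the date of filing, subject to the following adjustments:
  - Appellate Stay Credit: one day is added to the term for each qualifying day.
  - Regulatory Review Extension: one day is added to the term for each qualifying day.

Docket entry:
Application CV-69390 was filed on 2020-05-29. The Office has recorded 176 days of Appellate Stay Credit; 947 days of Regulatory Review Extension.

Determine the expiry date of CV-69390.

Base term: filing date + 21 years → 29 May 2041.
Appellate Stay Credit: +176 days → 21 November 2041.
Regulatory Review Extension: +947 days → 25 June 2044.

2044-06-25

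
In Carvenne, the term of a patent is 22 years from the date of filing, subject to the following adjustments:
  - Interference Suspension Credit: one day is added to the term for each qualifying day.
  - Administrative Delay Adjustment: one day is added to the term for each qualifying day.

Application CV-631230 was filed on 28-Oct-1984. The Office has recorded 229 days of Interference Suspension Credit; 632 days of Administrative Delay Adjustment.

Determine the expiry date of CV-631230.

Base term: filing date + 22 years → 28 October 2006.
Interference Suspension Credit: +229 days → 14 June 2007.
Administrative Delay Adjustment: +632 days → 7 March 2009.

March 7, 2009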